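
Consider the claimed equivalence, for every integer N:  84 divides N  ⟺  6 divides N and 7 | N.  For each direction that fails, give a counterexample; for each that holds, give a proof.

(⇒) If 84 ∣ N, write N = 84q. Since 84 = 14·6, N = 6·(14q), so 6 ∣ N; and since 84 = 12·7, N = 7·(12q), so 7 ∣ N.

(⇐) This fails: take N = 42. Both 6 ∣ 42 and 7 ∣ 42, yet 42 is not a multiple of 84 (since 42 = 0·84 + 42), so 84 ∤ 42.

(⇒) holds; (⇐) fails.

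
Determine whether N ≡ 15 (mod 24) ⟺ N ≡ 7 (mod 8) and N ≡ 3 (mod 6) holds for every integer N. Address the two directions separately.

Both directions hold.

(⟹) Suppose N ≡ 15 (mod 24); write N = 24j + 15. Since 8 ∣ 24, reducing mod 8 gives N ≡ 15 ≡ 7 (mod 8); since 6 ∣ 24, reducing mod 6 gives N ≡ 15 ≡ 3 (mod 6).

(⟸) Conversely, if N ≡ 7 (mod 8) and N ≡ 3 (mod 6), then by the Chinese remainder theorem N ≡ 15 (mod 24). This is exactly N ≡ 15 (mod 24).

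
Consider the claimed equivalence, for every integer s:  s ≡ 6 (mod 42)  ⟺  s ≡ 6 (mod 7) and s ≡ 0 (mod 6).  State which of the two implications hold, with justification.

(⟹) Suppose s ≡ 6 (mod 42); write s = 42j + 6. Since 7 ∣ 42, reducing mod 7 gives s ≡ 6 (mod 7); since 6 ∣ 42, reducing mod 6 gives s ≡ 6 ≡ 0 (mod 6).

(⟸) Conversely, if s ≡ 6 (mod 7) and s ≡ 0 (mod 6), then by the Chinese remainder theorem s ≡ 6 (mod 42). This is exactly s ≡ 6 (mod 42).

Both implications hold.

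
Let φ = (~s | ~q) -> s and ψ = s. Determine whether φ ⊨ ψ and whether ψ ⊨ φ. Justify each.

Both implications hold.

Converse. Assume the antecedent. If q is true, the antecedent forces (q = T, s = T), and (~s | ~q) -> s holds there. If q is false, the antecedent forces (q = F, s = T), and (~s | ~q) -> s holds there. Either way (~s | ~q) -> s holds.

Forward direction. Assume the antecedent. If q is true, the antecedent forces (q = T, s = T), and s holds there. If q is false, the antecedent forces (q = F, s = T), and s holds there. Either way s holds.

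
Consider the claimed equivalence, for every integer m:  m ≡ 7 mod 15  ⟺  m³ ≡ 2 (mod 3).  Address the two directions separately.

(⇒) fails and (⇐) fails.

Forward direction. This fails: take m = 7. Then 7 ≡ 7 (mod 15), but 7³ = 343 ≡ 1 (mod 3), not 2.

Converse. This fails: take m = 2. Then 2³ = 8 ≡ 2 (mod 3), yet 2 ≡ 2 (mod 15), not 7.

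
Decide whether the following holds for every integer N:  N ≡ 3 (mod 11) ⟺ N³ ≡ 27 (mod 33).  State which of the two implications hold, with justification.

Forward direction. This fails: take N = 14. Then 14 ≡ 3 (mod 11), but 14³ = 2744 ≡ 5 (mod 33), not 27.

Converse. The residues r modulo 33 with r³ ≡ 27 (mod 33) are exactly {3}, and each is ≡ 3 (mod 11).

Only the reverse direction holds.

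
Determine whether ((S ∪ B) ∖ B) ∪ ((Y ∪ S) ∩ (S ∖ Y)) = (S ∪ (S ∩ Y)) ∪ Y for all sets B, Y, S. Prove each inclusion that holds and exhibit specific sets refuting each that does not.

(⊆) holds; (⊇) fails.

(⟸) This inclusion fails. Take B = ∅, Y = {1}, S = ∅; then 1 ∈ (S ∪ (S ∩ Y)) ∪ Y but 1 ∉ ((S ∪ B) ∖ B) ∪ ((Y ∪ S) ∩ (S ∖ Y)).

(⟹) Let x ∈ ((S ∪ B) ∖ B) ∪ ((Y ∪ S) ∩ (S ∖ Y)). Then either x ∈ S and x ∉ B, Y; or x ∈ B ∩ S and x ∉ Y; or x ∈ Y ∩ S and x ∉ B. In each case x ∈ (S ∪ (S ∩ Y)) ∪ Y, so ((S ∪ B) ∖ B) ∪ ((Y ∪ S) ∩ (S ∖ Y)) ⊆ (S ∪ (S ∩ Y)) ∪ Y.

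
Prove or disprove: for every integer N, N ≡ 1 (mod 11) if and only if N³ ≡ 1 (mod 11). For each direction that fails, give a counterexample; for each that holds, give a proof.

Forward direction. Suppose N ≡ 1 (mod 11). Write N = 11j + 1. Then (11j + 1)³ = 1331j³ + 363j² + 33j + 1 = 11(121j³ + 33j² + 3j) + 1, so N³ ≡ 1 (mod 11).

Converse. For the converse, argue contrapositively. If N ≢ 1 (mod 11), then N is congruent to one of 0, 2, 3, 4, 5, 6, 7, 8, 9, 10 modulo 11, and these give N³ ≡ 0, 8, 5, 9, 4, 7, 2, 6, 3, 10 respectively — never 1.

Both directions hold.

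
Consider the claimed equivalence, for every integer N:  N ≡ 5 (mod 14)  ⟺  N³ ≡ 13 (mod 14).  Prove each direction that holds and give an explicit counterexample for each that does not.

Only the forward direction holds.

(⟸) This fails: take N = 3. Then 3³ = 27 ≡ 13 (mod 14), yet 3 ≡ 3 (mod 14), not 5.

(⟹) Suppose N ≡ 5 (mod 14). Write N = 14j + 5. Then (14j + 5)³ = 2744j³ + 2940j² + 1050j + 125 = 14(196j³ + 210j² + 75j + 8) + 13, so N³ ≡ 13 (mod 14).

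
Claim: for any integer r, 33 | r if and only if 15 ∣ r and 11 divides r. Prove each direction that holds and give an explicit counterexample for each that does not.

Only the reverse direction holds.

(⟹) This fails: take r = 33. Certainly 33 ∣ 33, but 15 ∤ 33.

(⟸) Suppose 15 ∣ r and 11 ∣ r. Any common multiple of 15 and 11 is a multiple of their lcm; here gcd(15, 11) = 1, so lcm(15, 11) = 15·11 = 165, so 165 ∣ r. Since 33 ∣ 165, it follows that 33 ∣ r.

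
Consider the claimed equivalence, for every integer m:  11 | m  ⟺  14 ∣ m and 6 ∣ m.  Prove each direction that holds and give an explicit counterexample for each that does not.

Both directions fail.

Forward direction. This fails: take m = 11. Certainly 11 ∣ 11, but 14 ∤ 11.

Converse. This fails: take m = 42. Both 14 ∣ 42 and 6 ∣ 42, yet 42 is not a multiple of 11 (since 42 = 3·11 + 9), so 11 ∤ 42.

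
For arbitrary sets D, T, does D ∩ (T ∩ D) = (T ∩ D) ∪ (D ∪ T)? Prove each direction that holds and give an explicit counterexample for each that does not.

The sets are not equal: only the forward inclusion holds.

Forward inclusion. Let x ∈ D ∩ (T ∩ D). Then x ∈ D ∩ T, from which x ∈ (T ∩ D) ∪ (D ∪ T).

Reverse inclusion. This inclusion fails. Take D = {1}, T = ∅; then 1 ∈ (T ∩ D) ∪ (D ∪ T) but 1 ∉ D ∩ (T ∩ D).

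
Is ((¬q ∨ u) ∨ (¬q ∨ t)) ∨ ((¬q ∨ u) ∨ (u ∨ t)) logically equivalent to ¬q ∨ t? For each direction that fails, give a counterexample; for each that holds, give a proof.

(⇒) fails; (⇐) holds.

(⟹) This fails. Under t = F, q = T, u = T, the left side is true but the right side is false.

(⟸) Assume the antecedent. If t is true, the consequent reduces to true regardless of the other variables. If t is false, the antecedent forces (t = F, q = F, u = F) or (t = F, q = F, u = T), and the consequent holds there. Either way the consequent holds.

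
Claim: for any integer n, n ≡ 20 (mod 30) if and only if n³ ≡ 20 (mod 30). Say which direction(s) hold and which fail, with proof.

Equivalent; both directions hold.

Forward direction. Suppose n ≡ 20 (mod 30). Write n = 30j + 20. Then (30j + 20)³ = 27000j³ + 54000j² + 36000j + 8000 = 30(900j³ + 1800j² + 1200j + 266) + 20, so n³ ≡ 20 (mod 30).

Converse. Suppose n³ ≡ 20 (mod 30). The only residue r in {0, …, 29} with r³ ≡ 20 (mod 30) is r = 20, so n ≡ 20 (mod 30).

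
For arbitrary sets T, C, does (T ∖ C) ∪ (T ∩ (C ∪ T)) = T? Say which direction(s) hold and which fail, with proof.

Both inclusions hold.

(⊆) Let x ∈ (T ∖ C) ∪ (T ∩ (C ∪ T)). Then either x ∈ T and x ∉ C; or x ∈ T ∩ C. In each case x ∈ T, so (T ∖ C) ∪ (T ∩ (C ∪ T)) ⊆ T.

(⊇) Let x ∈ T. Then either x ∈ T and x ∉ C; or x ∈ T ∩ C. In each case x ∈ (T ∖ C) ∪ (T ∩ (C ∪ T)), so T ⊆ (T ∖ C) ∪ (T ∩ (C ∪ T)).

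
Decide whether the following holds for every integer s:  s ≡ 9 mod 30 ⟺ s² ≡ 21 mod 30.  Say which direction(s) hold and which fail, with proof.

(→) Suppose s ≡ 9 mod 30. Write s = 30j + 9. Then (30j + 9)² = 900j² + 540j + 81 = 30(30j² + 18j + 2) + 21, so s² ≡ 21 (mod 30).

(←) This fails: take s = 21. Then 21² = 441 ≡ 21 (mod 30), yet 21 ≡ 21 (mod 30), not 9.

Not equivalent: only (⇒) holds.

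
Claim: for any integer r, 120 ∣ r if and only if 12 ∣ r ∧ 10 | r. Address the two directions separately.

Forward direction. If 120 ∣ r, write r = 120q. Since 120 = 10·12, r = 12·(10q), so 12 ∣ r; and since 120 = 12·10, r = 10·(12q), so 10 ∣ r.

Converse. This fails: take r = 60. Both 12 ∣ 60 and 10 ∣ 60, yet 60 is not a multiple of 120 (since 60 = 0·120 + 60), so 120 ∤ 60.

Only the forward direction holds.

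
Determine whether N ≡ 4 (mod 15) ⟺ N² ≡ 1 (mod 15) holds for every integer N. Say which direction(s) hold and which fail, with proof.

Forward direction. Suppose N ≡ 4 (mod 15). Write N = 15j + 4. Then (15j + 4)² = 225j² + 120j + 16 = 15(15j² + 8j + 1) + 1, so N² ≡ 1 (mod 15).

Converse. This fails: take N = 1. Then 1² = 1 ≡ 1 (mod 15), yet 1 ≡ 1 (mod 15), not 4.

Only the forward direction holds.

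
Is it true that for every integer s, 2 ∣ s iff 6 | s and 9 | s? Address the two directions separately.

[⇒] This fails: take s = 2. Certainly 2 ∣ 2, but 6 ∤ 2.

[⇐] Suppose 6 ∣ s and 9 ∣ s. Any common multiple of 6 and 9 is a multiple of their lcm; here lcm(6, 9) = 6·9/gcd(6, 9) = 54/3 = 18, so 18 ∣ s. Since 2 ∣ 18, it follows that 2 ∣ s.

(⇒) fails; (⇐) holds.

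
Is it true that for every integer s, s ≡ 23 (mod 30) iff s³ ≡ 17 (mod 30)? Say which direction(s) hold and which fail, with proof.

Both directions hold; the statement is true.

(⇒) Suppose s ≡ 23 (mod 30). Write s = 30j + 23. Then (30j + 23)³ = 27000j³ + 62100j² + 47610j + 12167 = 30(900j³ + 2070j² + 1587j + 405) + 17, so s³ ≡ 17 (mod 30).

(⇐) Conversely, suppose s³ ≡ 17 (mod 30). The only residue r in {0, …, 29} with r³ ≡ 17 (mod 30) is r = 23, so s ≡ 23 (mod 30).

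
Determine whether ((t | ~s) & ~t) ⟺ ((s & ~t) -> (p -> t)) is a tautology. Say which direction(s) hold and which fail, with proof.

(⇒) Assume the antecedent. If p is true, the antecedent forces (p = T, t = F, s = F), and (s & ~t) -> (p -> t) holds there. If p is false, (s & ~t) -> (p -> t) reduces to true regardless of the other variables. Either way (s & ~t) -> (p -> t) holds.

(⇐) This fails. Under p = F, t = T, s = F, the left side is false but the right side is true.

Only the forward direction holds.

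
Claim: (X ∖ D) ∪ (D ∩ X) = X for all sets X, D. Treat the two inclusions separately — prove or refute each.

(⊇) Let x ∈ X. Then either x ∈ X and x ∉ D; or x ∈ X ∩ D. In each case x ∈ (X ∖ D) ∪ (D ∩ X), so X ⊆ (X ∖ D) ∪ (D ∩ X).

(⊆) Let x ∈ (X ∖ D) ∪ (D ∩ X). Then either x ∈ X and x ∉ D; or x ∈ X ∩ D. In each case x ∈ X, so (X ∖ D) ∪ (D ∩ X) ⊆ X.

Both inclusions hold.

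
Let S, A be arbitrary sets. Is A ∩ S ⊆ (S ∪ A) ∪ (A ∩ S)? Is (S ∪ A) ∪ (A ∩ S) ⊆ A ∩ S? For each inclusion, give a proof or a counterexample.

(⊆) holds; (⊇) fails.

(⟹) Let x ∈ A ∩ S. Then x ∈ S ∩ A, from which x ∈ (S ∪ A) ∪ (A ∩ S).

(⟸) This inclusion fails. Take S = {1}, A = ∅; then 1 ∈ (S ∪ A) ∪ (A ∩ S) but 1 ∉ A ∩ S.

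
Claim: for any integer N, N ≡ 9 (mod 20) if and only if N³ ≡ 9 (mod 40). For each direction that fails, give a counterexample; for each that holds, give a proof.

The forward direction fails; the converse holds.

[⇒] This fails: take N = 29. Then 29 ≡ 9 (mod 20), but 29³ = 24389 ≡ 29 (mod 40), not 9.

[⇐] Conversely, the residues r modulo 40 with r³ ≡ 9 (mod 40) are exactly {9}, and each is ≡ 9 (mod 20).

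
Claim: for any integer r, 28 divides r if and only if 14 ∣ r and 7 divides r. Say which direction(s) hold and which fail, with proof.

(⇐) This fails: take r = 14. Both 14 ∣ 14 and 7 ∣ 14, yet 14 is not a multiple of 28 (since 14 = 0·28 + 14), so 28 ∤ 14.

(⇒) If 28 ∣ r, write r = 28q. Since 28 = 2·14, r = 14·(2q), so 14 ∣ r; and since 28 = 4·7, r = 7·(4q), so 7 ∣ r.

Not equivalent: only (⇒) holds.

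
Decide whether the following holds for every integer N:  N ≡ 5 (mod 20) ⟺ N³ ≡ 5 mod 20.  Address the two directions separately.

Both implications hold.

Forward direction. Suppose N ≡ 5 (mod 20). Write N = 20j + 5. Then (20j + 5)³ = 8000j³ + 6000j² + 1500j + 125 = 20(400j³ + 300j² + 75j + 6) + 5, so N³ ≡ 5 (mod 20).

Converse. Suppose N³ ≡ 5 (mod 20). The only residue r in {0, …, 19} with r³ ≡ 5 (mod 20) is r = 5, so N ≡ 5 (mod 20).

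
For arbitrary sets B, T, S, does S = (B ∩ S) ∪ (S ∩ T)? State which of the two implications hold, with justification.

Forward inclusion. This inclusion fails. Take B = ∅, T = ∅, S = {1}; then 1 ∈ S but 1 ∉ (B ∩ S) ∪ (S ∩ T).

Reverse inclusion. Let x ∈ (B ∩ S) ∪ (S ∩ T). Then either x ∈ B ∩ S and x ∉ T; or x ∈ T ∩ S and x ∉ B; or x ∈ B ∩ T ∩ S. In each case x ∈ S, so (B ∩ S) ∪ (S ∩ T) ⊆ S.

Only the reverse inclusion holds.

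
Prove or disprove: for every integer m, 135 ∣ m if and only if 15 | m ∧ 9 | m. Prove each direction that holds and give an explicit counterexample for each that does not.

[⇒] If 135 ∣ m, write m = 135q. Since 135 = 9·15, m = 15·(9q), so 15 ∣ m; and since 135 = 15·9, m = 9·(15q), so 9 ∣ m.

[⇐] This fails: take m = 45. Both 15 ∣ 45 and 9 ∣ 45, yet 45 is not a multiple of 135 (since 45 = 0·135 + 45), so 135 ∤ 45.

The forward direction holds; the converse fails.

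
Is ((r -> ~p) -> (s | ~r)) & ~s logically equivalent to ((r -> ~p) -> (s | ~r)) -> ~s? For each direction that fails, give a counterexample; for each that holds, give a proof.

(→) Assume the antecedent. If s is true, the antecedent cannot hold. If s is false, ((r -> ~p) -> (s | ~r)) -> ~s reduces to true regardless of the other variables. Either way ((r -> ~p) -> (s | ~r)) -> ~s holds.

(←) This fails. Under s = F, p = F, r = T, the left side is false but the right side is true.

The forward direction holds; the converse fails.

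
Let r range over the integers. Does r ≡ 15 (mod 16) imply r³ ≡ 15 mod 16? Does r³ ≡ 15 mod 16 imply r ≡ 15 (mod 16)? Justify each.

(←) Suppose r³ ≡ 15 (mod 16). The only residue r in {0, …, 15} with r³ ≡ 15 (mod 16) is r = 15, so r ≡ 15 (mod 16).

(→) Suppose r ≡ 15 (mod 16). Write r = 16j + 15. Then (16j + 15)³ = 4096j³ + 11520j² + 10800j + 3375 = 16(256j³ + 720j² + 675j + 210) + 15, so r³ ≡ 15 (mod 16).

Equivalent; both directions hold.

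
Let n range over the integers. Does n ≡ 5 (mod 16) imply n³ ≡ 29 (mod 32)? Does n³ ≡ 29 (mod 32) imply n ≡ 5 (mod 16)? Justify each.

Only the converse holds.

(⇒) This fails: take n = 21. Then 21 ≡ 5 (mod 16), but 21³ = 9261 ≡ 13 (mod 32), not 29.

(⇐) Conversely, the residues r modulo 32 with r³ ≡ 29 (mod 32) are exactly {5}, and each is ≡ 5 (mod 16).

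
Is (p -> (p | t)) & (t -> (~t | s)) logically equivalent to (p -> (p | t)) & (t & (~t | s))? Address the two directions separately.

(←) Assume the antecedent. If t is true, the antecedent forces (t = T, s = T, p = F) or (t = T, s = T, p = T), and the consequent holds there. If t is false, the antecedent cannot hold. Either way the consequent holds.

(→) This fails. Under t = F, s = F, p = F, the left side is true but the right side is false.

Only the converse holds.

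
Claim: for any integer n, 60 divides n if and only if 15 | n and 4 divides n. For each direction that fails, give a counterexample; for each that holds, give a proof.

Both implications hold.

(⟹) If 60 ∣ n, write n = 60q. Since 60 = 4·15, n = 15·(4q), so 15 ∣ n; and since 60 = 15·4, n = 4·(15q), so 4 ∣ n.

(⟸) Suppose 15 ∣ n and 4 ∣ n. Any common multiple of 15 and 4 is a multiple of their lcm; here gcd(15, 4) = 1, so lcm(15, 4) = 15·4 = 60, so 60 ∣ n.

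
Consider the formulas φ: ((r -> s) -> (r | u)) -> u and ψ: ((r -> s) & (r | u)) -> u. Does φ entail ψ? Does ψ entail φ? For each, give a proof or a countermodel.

(⟹) Assume the antecedent. If r is true, the antecedent forces (r = T, u = T, s = F) or (r = T, u = T, s = T), and ((r -> s) & (r | u)) -> u holds there. If r is false, ((r -> s) & (r | u)) -> u reduces to true regardless of the other variables. Either way ((r -> s) & (r | u)) -> u holds.

(⟸) This fails. Under r = T, u = F, s = F, the left side is false but the right side is true.

(⇒) holds; (⇐) fails.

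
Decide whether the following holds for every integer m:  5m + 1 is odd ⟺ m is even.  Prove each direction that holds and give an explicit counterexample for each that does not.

Both directions hold; the statement is true.

[⇐] Suppose m is even; write m = 2j. Then 5m + 1 = 5·(2j) + 1 = 2·5j + 1, which is odd.

[⇒] Suppose 5m + 1 is odd. Since 5 is odd, 5m and m have the same parity, so 5m + 1 ≡ m + 1 (mod 2). As 1 is odd, 5m + 1 is odd exactly when m is even. Thus m is even.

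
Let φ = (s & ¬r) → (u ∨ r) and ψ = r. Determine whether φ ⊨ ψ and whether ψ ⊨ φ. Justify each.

Not equivalent: only (⇐) holds.

(→) This fails. Under r = F, s = F, u = F, the left side is true but the right side is false.

(←) Assume the antecedent. If r is true, (s & ¬r) → (u ∨ r) reduces to true regardless of the other variables. If r is false, the antecedent cannot hold. Either way (s & ¬r) → (u ∨ r) holds.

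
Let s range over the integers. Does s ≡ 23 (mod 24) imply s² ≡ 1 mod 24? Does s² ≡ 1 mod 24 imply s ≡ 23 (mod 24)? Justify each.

(←) This fails: take s = 1. Then 1² = 1 ≡ 1 (mod 24), yet 1 ≡ 1 (mod 24), not 23.

(→) Suppose s ≡ 23 (mod 24). Write s = 24j + 23. Then (24j + 23)² = 576j² + 1104j + 529 = 24(24j² + 46j + 22) + 1, so s² ≡ 1 (mod 24).

(⇒) holds; (⇐) fails.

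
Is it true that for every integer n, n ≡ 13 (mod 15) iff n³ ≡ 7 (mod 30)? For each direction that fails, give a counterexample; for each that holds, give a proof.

Only the converse holds.

(⇒) This fails: take n = 28. Then 28 ≡ 13 (mod 15), but 28³ = 21952 ≡ 22 (mod 30), not 7.

(⇐) Conversely, the residues r modulo 30 with r³ ≡ 7 (mod 30) are exactly {13}, and each is ≡ 13 (mod 15).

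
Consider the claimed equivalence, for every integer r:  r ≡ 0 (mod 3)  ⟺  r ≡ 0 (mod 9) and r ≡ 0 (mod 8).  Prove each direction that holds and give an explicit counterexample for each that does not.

Only the reverse direction holds.

(⇒) This fails: r = 3 gives 3 ≡ 0 (mod 3) but 3 ≡ 3 (mod 9), so the conjunction on the right does not hold.

(⇐) Conversely, if r ≡ 0 (mod 9) and r ≡ 0 (mod 8), then by the Chinese remainder theorem r ≡ 0 (mod 72). Since 0 ≡ 0 (mod 3) and 3 ∣ 72, we get r ≡ 0 (mod 3).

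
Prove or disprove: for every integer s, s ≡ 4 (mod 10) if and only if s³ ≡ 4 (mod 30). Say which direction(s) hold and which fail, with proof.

The forward direction fails; the converse holds.

(⇒) This fails: take s = 14. Then 14 ≡ 4 (mod 10), but 14³ = 2744 ≡ 14 (mod 30), not 4.

(⇐) Conversely, the residues r modulo 30 with r³ ≡ 4 (mod 30) are exactly {4}, and each is ≡ 4 (mod 10).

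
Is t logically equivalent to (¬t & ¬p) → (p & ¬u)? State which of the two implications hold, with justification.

(⇒) holds; (⇐) fails.

(⇒) Assume the antecedent. If p is true, (¬t & ¬p) → (p & ¬u) reduces to true regardless of the other variables. If p is false, the antecedent forces (p = F, t = T, u = F) or (p = F, t = T, u = T), and (¬t & ¬p) → (p & ¬u) holds there. Either way (¬t & ¬p) → (p & ¬u) holds.

(⇐) This fails. Under p = T, t = F, u = F, the left side is false but the right side is true.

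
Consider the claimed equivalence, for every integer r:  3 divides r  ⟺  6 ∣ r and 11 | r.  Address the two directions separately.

(⇒) fails; (⇐) holds.

[⇒] This fails: take r = 3. Certainly 3 ∣ 3, but 6 ∤ 3.

[⇐] Suppose 6 ∣ r and 11 ∣ r. Any common multiple of 6 and 11 is a multiple of their lcm; here gcd(6, 11) = 1, so lcm(6, 11) = 6·11 = 66, so 66 ∣ r. Since 3 ∣ 66, it follows that 3 ∣ r.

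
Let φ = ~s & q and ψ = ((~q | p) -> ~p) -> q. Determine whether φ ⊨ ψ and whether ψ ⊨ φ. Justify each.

Only the forward implication holds.

[⇒] Assume the antecedent. If s is true, the antecedent cannot hold. If s is false, the antecedent forces (s = F, q = T, p = F) or (s = F, q = T, p = T), and ((~q | p) -> ~p) -> q holds there. Either way ((~q | p) -> ~p) -> q holds.

[⇐] This fails. Under s = T, q = T, p = F, the left side is false but the right side is true.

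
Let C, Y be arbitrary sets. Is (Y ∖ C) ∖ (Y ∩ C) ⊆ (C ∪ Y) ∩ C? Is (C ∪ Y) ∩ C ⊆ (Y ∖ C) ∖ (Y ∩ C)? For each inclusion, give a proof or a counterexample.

(⊆) This inclusion fails. Take C = ∅, Y = {1}; then 1 ∈ (Y ∖ C) ∖ (Y ∩ C) but 1 ∉ (C ∪ Y) ∩ C.

(⊇) This inclusion fails. Take C = {1}, Y = ∅; then 1 ∈ (C ∪ Y) ∩ C but 1 ∉ (Y ∖ C) ∖ (Y ∩ C).

Neither inclusion holds.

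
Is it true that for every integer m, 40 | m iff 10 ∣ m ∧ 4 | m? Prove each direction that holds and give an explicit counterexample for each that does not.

Forward direction. If 40 ∣ m, write m = 40q. Since 40 = 4·10, m = 10·(4q), so 10 ∣ m; and since 40 = 10·4, m = 4·(10q), so 4 ∣ m.

Converse. This fails: take m = 20. Both 10 ∣ 20 and 4 ∣ 20, yet 20 is not a multiple of 40 (since 20 = 0·40 + 20), so 40 ∤ 20.

Only the forward direction holds.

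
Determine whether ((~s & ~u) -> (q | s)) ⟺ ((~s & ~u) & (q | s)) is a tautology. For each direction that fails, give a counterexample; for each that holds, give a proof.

The forward direction fails; the converse holds.

[⇒] This fails. Under s = T, u = F, q = F, the left side is true but the right side is false.

[⇐] Assume the antecedent. If s is true, the antecedent cannot hold. If s is false, the antecedent forces (s = F, u = F, q = T), and (~s & ~u) -> (q | s) holds there. Either way (~s & ~u) -> (q | s) holds.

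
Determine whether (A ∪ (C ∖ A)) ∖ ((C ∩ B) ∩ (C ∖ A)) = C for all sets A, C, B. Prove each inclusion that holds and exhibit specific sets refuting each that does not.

Both inclusions fail.

Forward inclusion. This inclusion fails. Take A = {1}, C = ∅, B = ∅; then 1 ∈ (A ∪ (C ∖ A)) ∖ ((C ∩ B) ∩ (C ∖ A)) but 1 ∉ C.

Reverse inclusion. This inclusion fails. Take A = ∅, C = {1}, B = {1}; then 1 ∈ C but 1 ∉ (A ∪ (C ∖ A)) ∖ ((C ∩ B) ∩ (C ∖ A)).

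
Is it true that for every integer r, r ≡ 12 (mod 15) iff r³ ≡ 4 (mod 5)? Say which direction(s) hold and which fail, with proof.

Neither direction holds.

[⇒] This fails: take r = 12. Then 12 ≡ 12 (mod 15), but 12³ = 1728 ≡ 3 (mod 5), not 4.

[⇐] This fails: take r = 4. Then 4³ = 64 ≡ 4 (mod 5), yet 4 ≡ 4 (mod 15), not 12.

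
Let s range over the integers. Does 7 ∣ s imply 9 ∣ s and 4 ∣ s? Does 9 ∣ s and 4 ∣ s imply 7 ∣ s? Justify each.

Neither implication holds.

(⟹) This fails: take s = 7. Certainly 7 ∣ 7, but 9 ∤ 7.

(⟸) This fails: take s = 36. Both 9 ∣ 36 and 4 ∣ 36, yet 36 is not a multiple of 7 (since 36 = 5·7 + 1), so 7 ∤ 36.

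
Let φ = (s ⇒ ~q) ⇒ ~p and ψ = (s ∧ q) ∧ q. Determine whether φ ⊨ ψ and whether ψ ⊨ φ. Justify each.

Not equivalent: only (⇐) holds.

(⟹) This fails. Under q = F, s = F, p = F, the left side is true but the right side is false.

(⟸) Assume the antecedent. If q is true, the antecedent forces (q = T, s = T, p = F) or (q = T, s = T, p = T), and (s ⇒ ~q) ⇒ ~p holds there. If q is false, the antecedent cannot hold. Either way (s ⇒ ~q) ⇒ ~p holds.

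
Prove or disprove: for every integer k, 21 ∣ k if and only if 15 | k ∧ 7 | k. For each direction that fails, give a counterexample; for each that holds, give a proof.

The forward direction fails; the converse holds.

(⟹) This fails: take k = 21. Certainly 21 ∣ 21, but 15 ∤ 21.

(⟸) Suppose 15 ∣ k and 7 ∣ k. Any common multiple of 15 and 7 is a multiple of their lcm; here gcd(15, 7) = 1, so lcm(15, 7) = 15·7 = 105, so 105 ∣ k. Since 21 ∣ 105, it follows that 21 ∣ k.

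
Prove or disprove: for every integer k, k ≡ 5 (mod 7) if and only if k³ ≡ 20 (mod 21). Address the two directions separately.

Neither implication holds.

(⇒) This fails: take k = 12. Then 12 ≡ 5 (mod 7), but 12³ = 1728 ≡ 6 (mod 21), not 20.

(⇐) This fails: take k = 17. Then 17³ = 4913 ≡ 20 (mod 21), yet 17 ≡ 3 (mod 7), not 5.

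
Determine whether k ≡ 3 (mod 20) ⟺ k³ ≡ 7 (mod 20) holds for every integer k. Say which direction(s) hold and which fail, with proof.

[⇒] Suppose k ≡ 3 (mod 20). Write k = 20j + 3. Then (20j + 3)³ = 8000j³ + 3600j² + 540j + 27 = 20(400j³ + 180j² + 27j + 1) + 7, so k³ ≡ 7 (mod 20).

[⇐] Conversely, suppose k³ ≡ 7 (mod 20). The only residue r in {0, …, 19} with r³ ≡ 7 (mod 20) is r = 3, so k ≡ 3 (mod 20).

The biconditional holds.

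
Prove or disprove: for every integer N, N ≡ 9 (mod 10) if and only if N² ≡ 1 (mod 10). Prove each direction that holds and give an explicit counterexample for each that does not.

The forward direction holds; the converse fails.

(→) Suppose N ≡ 9 (mod 10). Write N = 10j + 9. Then (10j + 9)² = 100j² + 180j + 81 = 10(10j² + 18j + 8) + 1, so N² ≡ 1 (mod 10).

(←) This fails: take N = 1. Then 1² = 1 ≡ 1 (mod 10), yet 1 ≡ 1 (mod 10), not 9.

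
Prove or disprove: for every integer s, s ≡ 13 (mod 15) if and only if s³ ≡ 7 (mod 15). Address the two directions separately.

(⟹) Suppose s ≡ 13 (mod 15). Write s = 15j + 13. Then (15j + 13)³ = 3375j³ + 8775j² + 7605j + 2197 = 15(225j³ + 585j² + 507j + 146) + 7, so s³ ≡ 7 (mod 15).

(⟸) Conversely, suppose s³ ≡ 7 (mod 15). The only residue r in {0, …, 14} with r³ ≡ 7 (mod 15) is r = 13, so s ≡ 13 (mod 15).

Both directions hold.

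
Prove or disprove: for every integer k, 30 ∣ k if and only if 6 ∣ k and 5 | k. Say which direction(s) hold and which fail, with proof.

[⇒] If 30 ∣ k, write k = 30q. Since 30 = 5·6, k = 6·(5q), so 6 ∣ k; and since 30 = 6·5, k = 5·(6q), so 5 ∣ k.

[⇐] Suppose 6 ∣ k and 5 ∣ k. Any common multiple of 6 and 5 is a multiple of their lcm; here gcd(6, 5) = 1, so lcm(6, 5) = 6·5 = 30, so 30 ∣ k.

The biconditional holds.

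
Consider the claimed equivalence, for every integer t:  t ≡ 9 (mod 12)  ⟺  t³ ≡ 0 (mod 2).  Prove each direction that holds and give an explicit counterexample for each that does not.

(⇒) This fails: take t = 9. Then 9 ≡ 9 (mod 12), but 9³ = 729 ≡ 1 (mod 2), not 0.

(⇐) This fails: take t = 0. Then 0³ = 0 ≡ 0 (mod 2), yet 0 ≡ 0 (mod 12), not 9.

Both directions fail.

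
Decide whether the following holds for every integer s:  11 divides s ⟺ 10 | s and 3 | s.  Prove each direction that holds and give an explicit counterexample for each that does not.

Neither direction holds.

(⟹) This fails: take s = 11. Certainly 11 ∣ 11, but 10 ∤ 11.

(⟸) This fails: take s = 30. Both 10 ∣ 30 and 3 ∣ 30, yet 30 is not a multiple of 11 (since 30 = 2·11 + 8), so 11 ∤ 30.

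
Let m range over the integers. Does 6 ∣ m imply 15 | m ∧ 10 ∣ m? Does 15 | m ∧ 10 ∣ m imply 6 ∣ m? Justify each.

The forward direction fails; the converse holds.

[⇐] Suppose 15 ∣ m and 10 ∣ m. Any common multiple of 15 and 10 is a multiple of their lcm; here lcm(15, 10) = 15·10/gcd(15, 10) = 150/5 = 30, so 30 ∣ m. Since 6 ∣ 30, it follows that 6 ∣ m.

[⇒] This fails: take m = 6. Certainly 6 ∣ 6, but 15 ∤ 6.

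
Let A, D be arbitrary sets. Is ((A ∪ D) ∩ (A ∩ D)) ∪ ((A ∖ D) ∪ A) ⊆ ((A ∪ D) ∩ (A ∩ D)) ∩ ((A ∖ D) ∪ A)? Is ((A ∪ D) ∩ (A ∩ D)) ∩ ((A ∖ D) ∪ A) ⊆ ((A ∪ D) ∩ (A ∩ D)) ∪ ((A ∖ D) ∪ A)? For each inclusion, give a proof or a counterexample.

Only the reverse inclusion holds.

(⊆) This inclusion fails. Take A = {1}, D = ∅; then 1 ∈ ((A ∪ D) ∩ (A ∩ D)) ∪ ((A ∖ D) ∪ A) but 1 ∉ ((A ∪ D) ∩ (A ∩ D)) ∩ ((A ∖ D) ∪ A).

(⊇) Let x ∈ ((A ∪ D) ∩ (A ∩ D)) ∩ ((A ∖ D) ∪ A). Then x ∈ A ∩ D, from which x ∈ ((A ∪ D) ∩ (A ∩ D)) ∪ ((A ∖ D) ∪ A).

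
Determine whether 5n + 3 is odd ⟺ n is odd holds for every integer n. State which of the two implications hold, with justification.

Neither direction holds.

(⇒) This fails: n = 0 gives 5n + 3 = 3, which is odd, but 0 is even, not odd.

(⇐) This also fails: n = 5 is odd, but 5n + 3 = 28 is even, not odd.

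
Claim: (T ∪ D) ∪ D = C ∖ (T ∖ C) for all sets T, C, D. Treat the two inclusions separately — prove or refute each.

Forward inclusion. This inclusion fails. Take T = {1}, C = ∅, D = ∅; then 1 ∈ (T ∪ D) ∪ D but 1 ∉ C ∖ (T ∖ C).

Reverse inclusion. This inclusion fails. Take T = ∅, C = {1}, D = ∅; then 1 ∈ C ∖ (T ∖ C) but 1 ∉ (T ∪ D) ∪ D.

Both inclusions fail.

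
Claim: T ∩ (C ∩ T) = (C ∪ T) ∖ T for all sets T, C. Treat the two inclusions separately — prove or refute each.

(⊆) fails and (⊇) fails.

Forward inclusion. This inclusion fails. Take T = {1}, C = {1}; then 1 ∈ T ∩ (C ∩ T) but 1 ∉ (C ∪ T) ∖ T.

Reverse inclusion. This inclusion fails. Take T = ∅, C = {1}; then 1 ∈ (C ∪ T) ∖ T but 1 ∉ T ∩ (C ∩ T).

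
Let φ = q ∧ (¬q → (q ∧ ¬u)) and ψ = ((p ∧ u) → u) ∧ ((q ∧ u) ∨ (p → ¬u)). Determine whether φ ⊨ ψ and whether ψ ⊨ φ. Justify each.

Not equivalent: only (⇒) holds.

[⇒] Assume the antecedent. If u is true, the antecedent forces (u = T, q = T, p = F) or (u = T, q = T, p = T), and the consequent holds there. If u is false, the consequent reduces to true regardless of the other variables. Either way the consequent holds.

[⇐] This fails. Under u = F, q = F, p = F, the left side is false but the right side is true.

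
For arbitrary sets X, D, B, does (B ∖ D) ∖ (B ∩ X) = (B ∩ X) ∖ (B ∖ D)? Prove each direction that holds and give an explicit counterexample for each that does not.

Forward inclusion. This inclusion fails. Take X = ∅, D = ∅, B = {1}; then 1 ∈ (B ∖ D) ∖ (B ∩ X) but 1 ∉ (B ∩ X) ∖ (B ∖ D).

Reverse inclusion. This inclusion fails. Take X = {1}, D = {1}, B = {1}; then 1 ∈ (B ∩ X) ∖ (B ∖ D) but 1 ∉ (B ∖ D) ∖ (B ∩ X).

(⊆) fails and (⊇) fails.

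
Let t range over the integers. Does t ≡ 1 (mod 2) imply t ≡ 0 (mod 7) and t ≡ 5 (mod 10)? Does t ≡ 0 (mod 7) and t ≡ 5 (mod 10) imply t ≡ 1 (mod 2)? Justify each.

(⇐) If t ≡ 0 (mod 7) and t ≡ 5 (mod 10), then by the Chinese remainder theorem t ≡ 35 (mod 70). Since 35 ≡ 1 (mod 2) and 2 ∣ 70, we get t ≡ 1 (mod 2).

(⇒) This fails: t = 1 gives 1 ≡ 1 (mod 2) but 1 ≡ 1 (mod 7), so the conjunction on the right does not hold.

(⇒) fails; (⇐) holds.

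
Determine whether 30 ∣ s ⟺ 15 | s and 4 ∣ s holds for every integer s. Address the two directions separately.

(→) This fails: take s = 30. Certainly 30 ∣ 30, but 4 ∤ 30.

(←) Suppose 15 ∣ s and 4 ∣ s. Any common multiple of 15 and 4 is a multiple of their lcm; here gcd(15, 4) = 1, so lcm(15, 4) = 15·4 = 60, so 60 ∣ s. Since 30 ∣ 60, it follows that 30 ∣ s.

Only the converse holds.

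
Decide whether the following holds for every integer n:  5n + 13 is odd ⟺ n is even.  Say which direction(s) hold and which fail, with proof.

[⇐] Suppose n is even; write n = 2j. Then 5n + 13 = 5·(2j) + 13 = 2·5j + 13, which is odd.

[⇒] Suppose 5n + 13 is odd. Since 5 is odd, 5n and n have the same parity, so 5n + 13 ≡ n + 13 (mod 2). As 13 is odd, 5n + 13 is odd exactly when n is even. Thus n is even.

Both directions hold.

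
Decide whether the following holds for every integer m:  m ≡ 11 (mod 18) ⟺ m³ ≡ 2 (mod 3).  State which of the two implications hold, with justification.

Forward direction. Suppose m ≡ 11 (mod 18). Then m³ ≡ 11³ = 1331 (mod 18), and since 3 ∣ 18, also m³ ≡ 2 (mod 3).

Converse. This fails: take m = 2. Then 2³ = 8 ≡ 2 (mod 3), yet 2 ≡ 2 (mod 18), not 11.

Not equivalent: only (⇒) holds.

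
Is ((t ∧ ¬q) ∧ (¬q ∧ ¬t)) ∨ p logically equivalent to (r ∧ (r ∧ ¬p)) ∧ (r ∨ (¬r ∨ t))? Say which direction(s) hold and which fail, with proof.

Neither direction holds.

(→) This fails. Under t = F, q = F, r = F, p = T, the left side is true but the right side is false.

(←) This fails. Under t = F, q = F, r = T, p = F, the left side is false but the right side is true.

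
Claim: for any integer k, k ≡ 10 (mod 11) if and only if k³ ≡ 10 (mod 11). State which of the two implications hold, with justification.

Equivalent; both directions hold.

(→) Suppose k ≡ 10 (mod 11). Write k = 11j + 10. Then (11j + 10)³ = 1331j³ + 3630j² + 3300j + 1000 = 11(121j³ + 330j² + 300j + 90) + 10, so k³ ≡ 10 (mod 11).

(←) For the converse, argue contrapositively. If k ≢ 10 (mod 11), then k is congruent to one of 0, 1, 2, 3, 4, 5, 6, 7, 8, 9 modulo 11, and these give k³ ≡ 0, 1, 8, 5, 9, 4, 7, 2, 6, 3 respectively — never 10.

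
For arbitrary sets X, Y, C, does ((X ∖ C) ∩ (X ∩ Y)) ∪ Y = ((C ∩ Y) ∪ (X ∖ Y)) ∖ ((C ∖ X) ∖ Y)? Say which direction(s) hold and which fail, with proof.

Both inclusions fail.

(⟹) This inclusion fails. Take X = ∅, Y = {1}, C = ∅; then 1 ∈ ((X ∖ C) ∩ (X ∩ Y)) ∪ Y but 1 ∉ ((C ∩ Y) ∪ (X ∖ Y)) ∖ ((C ∖ X) ∖ Y).

(⟸) This inclusion fails. Take X = {1}, Y = ∅, C = ∅; then 1 ∈ ((C ∩ Y) ∪ (X ∖ Y)) ∖ ((C ∖ X) ∖ Y) but 1 ∉ ((X ∖ C) ∩ (X ∩ Y)) ∪ Y.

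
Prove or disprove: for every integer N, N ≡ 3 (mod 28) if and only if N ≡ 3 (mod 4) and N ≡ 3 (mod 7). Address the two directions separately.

(⇐) If N ≡ 3 (mod 4) and N ≡ 3 (mod 7), then by the Chinese remainder theorem N ≡ 3 (mod 28). This is exactly N ≡ 3 (mod 28).

(⇒) Suppose N ≡ 3 (mod 28); write N = 28j + 3. Since 4 ∣ 28, reducing mod 4 gives N ≡ 3 (mod 4); since 7 ∣ 28, reducing mod 7 gives N ≡ 3 (mod 7).

Both directions hold.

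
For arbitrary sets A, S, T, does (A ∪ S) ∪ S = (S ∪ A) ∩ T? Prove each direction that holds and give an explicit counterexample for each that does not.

(⊆) This inclusion fails. Take A = {1}, S = ∅, T = ∅; then 1 ∈ (A ∪ S) ∪ S but 1 ∉ (S ∪ A) ∩ T.

(⊇) Let x ∈ (S ∪ A) ∩ T. Then either x ∈ A ∩ T and x ∉ S; or x ∈ S ∩ T and x ∉ A; or x ∈ A ∩ S ∩ T. In each case x ∈ (A ∪ S) ∪ S, so (S ∪ A) ∩ T ⊆ (A ∪ S) ∪ S.

Only the reverse inclusion holds.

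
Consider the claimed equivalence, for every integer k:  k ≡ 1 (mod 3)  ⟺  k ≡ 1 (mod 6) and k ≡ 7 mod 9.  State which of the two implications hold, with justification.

Only the reverse direction holds.

(←) If k ≡ 1 (mod 6) and k ≡ 7 (mod 9), then by the Chinese remainder theorem k ≡ 7 (mod 18). Since 7 ≡ 1 (mod 3) and 3 ∣ 18, we get k ≡ 1 (mod 3).

(→) This fails: k = 1 gives 1 ≡ 1 (mod 3) but 1 ≡ 1 (mod 9), so the conjunction on the right does not hold.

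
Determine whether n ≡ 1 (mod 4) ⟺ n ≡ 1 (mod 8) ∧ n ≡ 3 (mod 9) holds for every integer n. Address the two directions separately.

Only the reverse direction holds.

Forward direction. This fails: n = 1 gives 1 ≡ 1 (mod 4) but 1 ≡ 1 (mod 9), so the conjunction on the right does not hold.

Converse. If n ≡ 1 (mod 8) and n ≡ 3 (mod 9), then by the Chinese remainder theorem n ≡ 57 (mod 72). Since 57 ≡ 1 (mod 4) and 4 ∣ 72, we get n ≡ 1 (mod 4).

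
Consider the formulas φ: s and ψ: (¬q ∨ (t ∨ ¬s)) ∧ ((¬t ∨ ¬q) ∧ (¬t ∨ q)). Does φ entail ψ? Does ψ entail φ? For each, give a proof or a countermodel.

(⇒) fails and (⇐) fails.

[⇒] This fails. Under s = T, q = T, t = F, the left side is true but the right side is false.

[⇐] This fails. Under s = F, q = F, t = F, the left side is false but the right side is true.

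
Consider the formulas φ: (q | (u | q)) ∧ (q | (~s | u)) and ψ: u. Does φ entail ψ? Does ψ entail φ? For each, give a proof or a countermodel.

(⟹) This fails. Under s = F, u = F, q = T, the left side is true but the right side is false.

(⟸) Assume the antecedent. If s is true, the antecedent forces (s = T, u = T, q = F) or (s = T, u = T, q = T), and (q | (u | q)) ∧ (q | (~s | u)) holds there. If s is false, the antecedent forces (s = F, u = T, q = F) or (s = F, u = T, q = T), and (q | (u | q)) ∧ (q | (~s | u)) holds there. Either way (q | (u | q)) ∧ (q | (~s | u)) holds.

Only the reverse direction holds.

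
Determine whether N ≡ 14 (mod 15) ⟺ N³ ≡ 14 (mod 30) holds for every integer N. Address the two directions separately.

Only the reverse direction holds.

(←) The residues r modulo 30 with r³ ≡ 14 (mod 30) are exactly {14}, and each is ≡ 14 (mod 15).

(→) This fails: take N = 29. Then 29 ≡ 14 (mod 15), but 29³ = 24389 ≡ 29 (mod 30), not 14.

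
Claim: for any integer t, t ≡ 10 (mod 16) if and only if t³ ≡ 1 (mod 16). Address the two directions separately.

(⇒) fails and (⇐) fails.

Forward direction. This fails: take t = 10. Then 10 ≡ 10 (mod 16), but 10³ = 1000 ≡ 8 (mod 16), not 1.

Converse. This fails: take t = 1. Then 1³ = 1 ≡ 1 (mod 16), yet 1 ≡ 1 (mod 16), not 10.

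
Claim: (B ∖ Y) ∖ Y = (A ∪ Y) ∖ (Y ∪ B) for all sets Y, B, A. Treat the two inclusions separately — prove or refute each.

(⊆) fails and (⊇) fails.

(⊆) This inclusion fails. Take Y = ∅, B = {1}, A = ∅; then 1 ∈ (B ∖ Y) ∖ Y but 1 ∉ (A ∪ Y) ∖ (Y ∪ B).

(⊇) This inclusion fails. Take Y = ∅, B = ∅, A = {1}; then 1 ∈ (A ∪ Y) ∖ (Y ∪ B) but 1 ∉ (B ∖ Y) ∖ Y.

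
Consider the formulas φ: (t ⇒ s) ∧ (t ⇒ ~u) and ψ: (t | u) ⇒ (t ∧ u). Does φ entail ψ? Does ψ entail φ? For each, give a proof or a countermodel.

Neither direction holds.

(⟹) This fails. Under t = F, u = T, s = F, the left side is true but the right side is false.

(⟸) This fails. Under t = T, u = T, s = F, the left side is false but the right side is true.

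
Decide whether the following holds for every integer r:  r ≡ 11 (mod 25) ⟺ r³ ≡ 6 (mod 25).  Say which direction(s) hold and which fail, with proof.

The biconditional holds.

(⟹) Suppose r ≡ 11 (mod 25). Write r = 25j + 11. Then (25j + 11)³ = 15625j³ + 20625j² + 9075j + 1331 = 25(625j³ + 825j² + 363j + 53) + 6, so r³ ≡ 6 (mod 25).

(⟸) Conversely, suppose r³ ≡ 6 (mod 25). The only residue r in {0, …, 24} with r³ ≡ 6 (mod 25) is r = 11, so r ≡ 11 (mod 25).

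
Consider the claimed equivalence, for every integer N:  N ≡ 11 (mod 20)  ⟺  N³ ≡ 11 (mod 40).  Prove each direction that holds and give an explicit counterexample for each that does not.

Only the converse holds.

[⇒] This fails: take N = 31. Then 31 ≡ 11 (mod 20), but 31³ = 29791 ≡ 31 (mod 40), not 11.

[⇐] Conversely, the residues r modulo 40 with r³ ≡ 11 (mod 40) are exactly {11}, and each is ≡ 11 (mod 20).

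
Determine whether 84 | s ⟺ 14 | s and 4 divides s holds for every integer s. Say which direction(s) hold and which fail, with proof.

[⇐] This fails: take s = 28. Both 14 ∣ 28 and 4 ∣ 28, yet 28 is not a multiple of 84 (since 28 = 0·84 + 28), so 84 ∤ 28.

[⇒] If 84 ∣ s, write s = 84q. Since 84 = 6·14, s = 14·(6q), so 14 ∣ s; and since 84 = 21·4, s = 4·(21q), so 4 ∣ s.

The forward direction holds; the converse fails.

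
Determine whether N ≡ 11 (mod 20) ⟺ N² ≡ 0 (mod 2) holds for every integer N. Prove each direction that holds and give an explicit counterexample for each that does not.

Neither implication holds.

(⟹) This fails: take N = 11. Then 11 ≡ 11 (mod 20), but 11² = 121 ≡ 1 (mod 2), not 0.

(⟸) This fails: take N = 0. Then 0² = 0 ≡ 0 (mod 2), yet 0 ≡ 0 (mod 20), not 11.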